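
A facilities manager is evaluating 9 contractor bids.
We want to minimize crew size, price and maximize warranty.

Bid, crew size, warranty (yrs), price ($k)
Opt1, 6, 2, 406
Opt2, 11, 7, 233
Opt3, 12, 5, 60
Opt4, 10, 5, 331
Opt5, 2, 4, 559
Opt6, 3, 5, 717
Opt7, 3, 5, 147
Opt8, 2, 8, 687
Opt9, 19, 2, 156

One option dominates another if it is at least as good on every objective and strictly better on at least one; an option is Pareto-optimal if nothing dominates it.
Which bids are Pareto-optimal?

Opt1: dominated by Opt7 (crew size 3≤6, warranty 5≥2, price 147≤406).
Opt2: not dominated.
Opt3: not dominated (best price).
Opt4: dominated by Opt7 (crew size 3≤10, warranty 5≥5, price 147≤331).
Opt5: not dominated.
Opt6: dominated by Opt7 (crew size 3≤3, warranty 5≥5, price 147≤717).
Opt7: not dominated.
Opt8: not dominated (best warranty).
Opt9: dominated by Opt3 (crew size 12≤19, warranty 5≥2, price 60≤156).

Opt2, Opt3, Opt5, Opt7, Opt8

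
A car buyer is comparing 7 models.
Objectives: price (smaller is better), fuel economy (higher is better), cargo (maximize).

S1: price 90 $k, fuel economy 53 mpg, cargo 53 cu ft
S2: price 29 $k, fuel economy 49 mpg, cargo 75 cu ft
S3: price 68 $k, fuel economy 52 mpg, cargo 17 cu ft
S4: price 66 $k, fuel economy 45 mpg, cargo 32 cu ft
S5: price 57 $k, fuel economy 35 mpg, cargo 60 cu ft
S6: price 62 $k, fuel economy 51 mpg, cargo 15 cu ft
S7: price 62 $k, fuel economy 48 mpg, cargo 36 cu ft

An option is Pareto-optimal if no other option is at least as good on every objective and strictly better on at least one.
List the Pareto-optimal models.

S1, S2, S3, S6

S1: not dominated (best fuel economy).
S2: not dominated (best price).
S3: not dominated.
S4: dominated by S2 (price 29≤66, fuel economy 49≥45, cargo 75≥32).
S5: dominated by S2 (price 29≤57, fuel economy 49≥35, cargo 75≥60).
S6: not dominated.
S7: dominated by S2 (price 29≤62, fuel economy 49≥48, cargo 75≥36).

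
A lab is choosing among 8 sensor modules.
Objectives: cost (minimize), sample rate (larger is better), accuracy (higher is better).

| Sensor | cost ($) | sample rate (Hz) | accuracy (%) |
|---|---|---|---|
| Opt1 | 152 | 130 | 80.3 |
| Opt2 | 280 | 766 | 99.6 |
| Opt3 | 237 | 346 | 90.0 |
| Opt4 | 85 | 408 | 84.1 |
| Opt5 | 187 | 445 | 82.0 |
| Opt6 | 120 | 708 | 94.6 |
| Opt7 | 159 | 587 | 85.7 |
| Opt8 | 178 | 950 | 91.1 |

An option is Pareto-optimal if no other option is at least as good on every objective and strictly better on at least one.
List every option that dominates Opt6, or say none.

Opt1: worse on cost (152 vs 120).
Opt2: worse on cost (280 vs 120).
Opt3: worse on cost (237 vs 120).
Opt4: worse on sample rate (408 vs 708).
Opt5: worse on cost (187 vs 120).
Opt7: worse on cost (159 vs 120).
Opt8: worse on cost (178 vs 120).
No option dominates Opt6.

none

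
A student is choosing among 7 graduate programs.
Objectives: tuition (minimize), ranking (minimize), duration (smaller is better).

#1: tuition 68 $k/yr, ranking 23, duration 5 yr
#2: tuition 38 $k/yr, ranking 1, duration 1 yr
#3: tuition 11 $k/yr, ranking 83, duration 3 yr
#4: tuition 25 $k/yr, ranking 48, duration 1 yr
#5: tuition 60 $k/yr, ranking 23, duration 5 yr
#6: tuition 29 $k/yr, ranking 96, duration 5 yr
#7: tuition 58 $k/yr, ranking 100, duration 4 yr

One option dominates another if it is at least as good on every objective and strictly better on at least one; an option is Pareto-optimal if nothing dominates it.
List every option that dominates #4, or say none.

#1: worse on tuition (68 vs 25).
#2: worse on tuition (38 vs 25).
#3: worse on ranking (83 vs 48).
#5: worse on tuition (60 vs 25).
#6: worse on tuition (29 vs 25).
#7: worse on tuition (58 vs 25).
No option dominates #4.

none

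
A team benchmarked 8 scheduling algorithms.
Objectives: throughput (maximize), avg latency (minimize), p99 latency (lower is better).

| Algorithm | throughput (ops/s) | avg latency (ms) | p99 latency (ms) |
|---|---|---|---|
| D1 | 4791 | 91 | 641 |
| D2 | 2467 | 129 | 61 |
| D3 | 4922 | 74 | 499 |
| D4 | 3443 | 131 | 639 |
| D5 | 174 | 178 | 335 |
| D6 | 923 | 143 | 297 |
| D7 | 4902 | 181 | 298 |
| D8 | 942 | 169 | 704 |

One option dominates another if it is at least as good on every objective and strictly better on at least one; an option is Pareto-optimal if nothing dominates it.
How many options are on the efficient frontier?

D1: dominated by D3 (throughput 4922≥4791, avg latency 74≤91, p99 latency 499≤641).
D2: not dominated (best p99 latency).
D3: not dominated (best throughput).
D4: dominated by D3 (throughput 4922≥3443, avg latency 74≤131, p99 latency 499≤639).
D5: dominated by D2 (throughput 2467≥174, avg latency 129≤178, p99 latency 61≤335).
D6: dominated by D2 (throughput 2467≥923, avg latency 129≤143, p99 latency 61≤297).
D7: not dominated.
D8: dominated by D1 (throughput 4791≥942, avg latency 91≤169, p99 latency 641≤704).
Pareto-optimal: D2, D3, D7 → 3.

3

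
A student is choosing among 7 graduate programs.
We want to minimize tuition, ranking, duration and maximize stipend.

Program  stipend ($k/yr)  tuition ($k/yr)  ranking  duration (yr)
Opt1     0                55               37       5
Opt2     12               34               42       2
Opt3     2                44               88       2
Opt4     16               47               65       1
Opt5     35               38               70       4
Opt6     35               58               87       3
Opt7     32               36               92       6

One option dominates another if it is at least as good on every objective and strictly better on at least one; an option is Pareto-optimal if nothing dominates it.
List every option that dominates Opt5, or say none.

none

Opt1: worse on stipend (0 vs 35).
Opt2: worse on stipend (12 vs 35).
Opt3: worse on stipend (2 vs 35).
Opt4: worse on stipend (16 vs 35).
Opt6: worse on tuition (58 vs 38).
Opt7: worse on stipend (32 vs 35).
No option dominates Opt5.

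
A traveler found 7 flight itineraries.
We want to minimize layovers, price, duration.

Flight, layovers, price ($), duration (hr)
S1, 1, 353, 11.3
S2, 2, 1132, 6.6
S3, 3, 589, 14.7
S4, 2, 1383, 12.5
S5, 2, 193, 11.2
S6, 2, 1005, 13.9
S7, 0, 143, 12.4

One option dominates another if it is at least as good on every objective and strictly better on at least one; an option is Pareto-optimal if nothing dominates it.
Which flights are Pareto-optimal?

S1: not dominated.
S2: not dominated (best duration).
S3: dominated by S1 (layovers 1≤3, price 353≤589, duration 11.3≤14.7).
S4: dominated by S1 (layovers 1≤2, price 353≤1383, duration 11.3≤12.5).
S5: not dominated.
S6: dominated by S1 (layovers 1≤2, price 353≤1005, duration 11.3≤13.9).
S7: not dominated (best layovers).

S1, S2, S5, S7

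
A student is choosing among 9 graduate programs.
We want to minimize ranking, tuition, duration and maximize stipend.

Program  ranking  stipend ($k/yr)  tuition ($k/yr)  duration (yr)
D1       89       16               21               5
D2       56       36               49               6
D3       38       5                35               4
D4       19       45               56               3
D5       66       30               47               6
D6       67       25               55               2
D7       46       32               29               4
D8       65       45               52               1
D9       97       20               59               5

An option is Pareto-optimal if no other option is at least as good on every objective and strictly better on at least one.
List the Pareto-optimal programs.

D1, D2, D3, D4, D7, D8

D1: not dominated (best tuition).
D2: not dominated.
D3: not dominated.
D4: not dominated (best ranking).
D5: dominated by D7 (ranking 46≤66, stipend 32≥30, tuition 29≤47, duration 4≤6).
D6: dominated by D8 (ranking 65≤67, stipend 45≥25, tuition 52≤55, duration 1≤2).
D7: not dominated.
D8: not dominated (best duration).
D9: dominated by D4 (ranking 19≤97, stipend 45≥20, tuition 56≤59, duration 3≤5).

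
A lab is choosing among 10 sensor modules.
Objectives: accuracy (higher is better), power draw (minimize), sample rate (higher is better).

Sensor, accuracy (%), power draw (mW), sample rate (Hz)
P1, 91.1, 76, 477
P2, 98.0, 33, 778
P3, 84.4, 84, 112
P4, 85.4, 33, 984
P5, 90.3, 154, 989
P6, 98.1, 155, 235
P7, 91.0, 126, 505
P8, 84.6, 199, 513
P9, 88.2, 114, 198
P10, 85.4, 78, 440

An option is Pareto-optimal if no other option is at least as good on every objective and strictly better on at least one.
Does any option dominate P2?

P1: worse on accuracy (91.1 vs 98.0).
P3: worse on accuracy (84.4 vs 98.0).
P4: worse on accuracy (85.4 vs 98.0).
P5: worse on accuracy (90.3 vs 98.0).
P6: worse on power draw (155 vs 33).
P7: worse on accuracy (91.0 vs 98.0).
P8: worse on accuracy (84.6 vs 98.0).
P9: worse on accuracy (88.2 vs 98.0).
P10: worse on accuracy (85.4 vs 98.0).
No option is at least as good as P2 on every objective and strictly better on one.

No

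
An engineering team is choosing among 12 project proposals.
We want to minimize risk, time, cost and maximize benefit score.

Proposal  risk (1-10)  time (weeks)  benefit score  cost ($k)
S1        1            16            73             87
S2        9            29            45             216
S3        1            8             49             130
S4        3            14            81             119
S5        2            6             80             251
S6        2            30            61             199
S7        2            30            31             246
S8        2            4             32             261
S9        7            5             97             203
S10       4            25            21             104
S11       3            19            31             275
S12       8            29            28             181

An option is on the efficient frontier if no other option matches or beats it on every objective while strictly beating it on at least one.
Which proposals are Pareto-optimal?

S1, S3, S4, S5, S8, S9

S1: not dominated (best cost).
S2: dominated by S1 (risk 1≤9, time 16≤29, benefit score 73≥45, cost 87≤216).
S3: not dominated.
S4: not dominated.
S5: not dominated.
S6: dominated by S1 (risk 1≤2, time 16≤30, benefit score 73≥61, cost 87≤199).
S7: dominated by S1 (risk 1≤2, time 16≤30, benefit score 73≥31, cost 87≤246).
S8: not dominated (best time).
S9: not dominated (best benefit score).
S10: dominated by S1 (risk 1≤4, time 16≤25, benefit score 73≥21, cost 87≤104).
S11: dominated by S1 (risk 1≤3, time 16≤19, benefit score 73≥31, cost 87≤275).
S12: dominated by S1 (risk 1≤8, time 16≤29, benefit score 73≥28, cost 87≤181).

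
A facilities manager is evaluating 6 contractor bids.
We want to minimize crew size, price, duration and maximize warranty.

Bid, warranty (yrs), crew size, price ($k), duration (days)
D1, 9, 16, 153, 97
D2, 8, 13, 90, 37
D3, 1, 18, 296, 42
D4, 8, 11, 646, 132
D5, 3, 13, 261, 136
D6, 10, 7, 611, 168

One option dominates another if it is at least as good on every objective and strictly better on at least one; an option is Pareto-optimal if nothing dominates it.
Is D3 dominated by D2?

D2 vs D3: warranty 8≥1, crew size 13≤18, price 90≤296, duration 37≤42 — D2 is at least as good on every objective with at least one strict improvement.

Yes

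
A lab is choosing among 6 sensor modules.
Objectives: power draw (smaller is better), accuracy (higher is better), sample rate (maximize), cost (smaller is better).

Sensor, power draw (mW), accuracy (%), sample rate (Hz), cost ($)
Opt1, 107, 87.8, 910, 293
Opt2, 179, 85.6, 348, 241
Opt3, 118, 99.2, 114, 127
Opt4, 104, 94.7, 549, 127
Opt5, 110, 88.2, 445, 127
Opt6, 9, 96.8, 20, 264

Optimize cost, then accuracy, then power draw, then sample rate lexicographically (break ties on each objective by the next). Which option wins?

Opt3

First minimize cost: best is 127, kept {Opt3, Opt4, Opt5}.
Then maximize accuracy: best is 99.2, kept {Opt3}.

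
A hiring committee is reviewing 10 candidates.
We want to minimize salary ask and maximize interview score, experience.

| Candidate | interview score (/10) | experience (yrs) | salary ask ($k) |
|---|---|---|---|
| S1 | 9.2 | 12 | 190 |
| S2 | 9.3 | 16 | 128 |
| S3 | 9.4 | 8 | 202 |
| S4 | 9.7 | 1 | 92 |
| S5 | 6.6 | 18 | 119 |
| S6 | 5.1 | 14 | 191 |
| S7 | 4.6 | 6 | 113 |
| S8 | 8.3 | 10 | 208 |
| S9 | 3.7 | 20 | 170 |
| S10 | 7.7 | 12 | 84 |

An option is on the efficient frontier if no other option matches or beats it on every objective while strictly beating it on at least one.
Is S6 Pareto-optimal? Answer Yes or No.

No

S2 vs S6: interview score 9.3≥5.1, experience 16≥14, salary ask 128≤191 — S2 is at least as good on every objective and strictly better on at least one, so S2 dominates S6.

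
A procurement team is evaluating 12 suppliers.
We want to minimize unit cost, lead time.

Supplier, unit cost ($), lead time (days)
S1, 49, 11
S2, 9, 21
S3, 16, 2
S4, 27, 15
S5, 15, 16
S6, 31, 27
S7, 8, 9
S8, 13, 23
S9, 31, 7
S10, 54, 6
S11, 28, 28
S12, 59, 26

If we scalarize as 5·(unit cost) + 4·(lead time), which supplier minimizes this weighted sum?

S1: 5·49 + 4·11 = 289
S2: 5·9 + 4·21 = 129
S3: 5·16 + 4·2 = 88
S4: 5·27 + 4·15 = 195
S5: 5·15 + 4·16 = 139
S6: 5·31 + 4·27 = 263
S7: 5·8 + 4·9 = 76
S8: 5·13 + 4·23 = 157
S9: 5·31 + 4·7 = 183
S10: 5·54 + 4·6 = 294
S11: 5·28 + 4·28 = 252
S12: 5·59 + 4·26 = 399
Lowest: S7 at 76.

S7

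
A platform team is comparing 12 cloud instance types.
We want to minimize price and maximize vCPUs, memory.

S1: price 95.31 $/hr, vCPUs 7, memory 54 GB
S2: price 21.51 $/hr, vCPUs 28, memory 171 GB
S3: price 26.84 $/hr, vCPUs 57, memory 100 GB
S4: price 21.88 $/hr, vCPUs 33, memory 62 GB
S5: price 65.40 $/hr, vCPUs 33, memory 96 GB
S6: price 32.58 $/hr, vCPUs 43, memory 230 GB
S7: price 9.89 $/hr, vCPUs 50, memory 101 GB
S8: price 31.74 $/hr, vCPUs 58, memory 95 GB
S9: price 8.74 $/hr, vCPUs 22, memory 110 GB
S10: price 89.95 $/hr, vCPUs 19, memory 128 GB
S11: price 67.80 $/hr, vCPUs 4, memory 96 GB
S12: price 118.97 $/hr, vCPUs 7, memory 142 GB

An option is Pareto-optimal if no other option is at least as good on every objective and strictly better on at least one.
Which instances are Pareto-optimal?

S1: dominated by S2 (price 21.51≤95.31, vCPUs 28≥7, memory 171≥54).
S2: not dominated.
S3: not dominated.
S4: dominated by S7 (price 9.89≤21.88, vCPUs 50≥33, memory 101≥62).
S5: dominated by S3 (price 26.84≤65.40, vCPUs 57≥33, memory 100≥96).
S6: not dominated (best memory).
S7: not dominated.
S8: not dominated (best vCPUs).
S9: not dominated (best price).
S10: dominated by S2 (price 21.51≤89.95, vCPUs 28≥19, memory 171≥128).
S11: dominated by S2 (price 21.51≤67.80, vCPUs 28≥4, memory 171≥96).
S12: dominated by S2 (price 21.51≤118.97, vCPUs 28≥7, memory 171≥142).

S2, S3, S6, S7, S8, S9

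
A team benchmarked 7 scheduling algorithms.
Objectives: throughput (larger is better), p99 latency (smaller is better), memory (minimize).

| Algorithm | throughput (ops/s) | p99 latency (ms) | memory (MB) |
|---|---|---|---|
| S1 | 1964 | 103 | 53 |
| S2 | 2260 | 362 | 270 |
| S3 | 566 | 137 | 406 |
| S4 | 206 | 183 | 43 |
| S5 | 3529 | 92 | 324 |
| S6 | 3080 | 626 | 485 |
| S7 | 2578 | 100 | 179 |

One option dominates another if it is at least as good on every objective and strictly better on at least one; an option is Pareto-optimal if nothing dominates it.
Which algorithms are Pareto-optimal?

S1: not dominated.
S2: dominated by S7 (throughput 2578≥2260, p99 latency 100≤362, memory 179≤270).
S3: dominated by S1 (throughput 1964≥566, p99 latency 103≤137, memory 53≤406).
S4: not dominated (best memory).
S5: not dominated (best throughput).
S6: dominated by S5 (throughput 3529≥3080, p99 latency 92≤626, memory 324≤485).
S7: not dominated.

S1, S4, S5, S7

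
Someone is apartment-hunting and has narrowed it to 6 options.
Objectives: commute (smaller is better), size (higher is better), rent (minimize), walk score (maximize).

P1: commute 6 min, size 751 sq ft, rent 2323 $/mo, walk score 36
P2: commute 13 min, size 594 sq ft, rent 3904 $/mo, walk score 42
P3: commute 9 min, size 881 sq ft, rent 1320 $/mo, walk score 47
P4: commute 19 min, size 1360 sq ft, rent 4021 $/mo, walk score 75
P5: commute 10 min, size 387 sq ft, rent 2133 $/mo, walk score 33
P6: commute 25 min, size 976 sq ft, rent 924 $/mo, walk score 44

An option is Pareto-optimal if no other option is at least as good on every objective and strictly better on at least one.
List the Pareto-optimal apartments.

P1, P3, P4, P6

P1: not dominated (best commute).
P2: dominated by P3 (commute 9≤13, size 881≥594, rent 1320≤3904, walk score 47≥42).
P3: not dominated.
P4: not dominated (best size).
P5: dominated by P3 (commute 9≤10, size 881≥387, rent 1320≤2133, walk score 47≥33).
P6: not dominated (best rent).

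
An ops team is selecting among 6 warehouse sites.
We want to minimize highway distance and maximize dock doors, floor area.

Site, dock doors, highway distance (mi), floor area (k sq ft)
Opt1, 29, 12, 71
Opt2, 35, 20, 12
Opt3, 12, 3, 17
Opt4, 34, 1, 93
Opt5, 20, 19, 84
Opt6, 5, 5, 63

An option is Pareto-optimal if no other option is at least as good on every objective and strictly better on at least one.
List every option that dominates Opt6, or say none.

Opt4

Opt4: dock doors 34≥5, highway distance 1≤5, floor area 93≥63 — dominates Opt6.
Others (Opt1, Opt2, Opt3, Opt5) are each worse than Opt6 on at least one objective.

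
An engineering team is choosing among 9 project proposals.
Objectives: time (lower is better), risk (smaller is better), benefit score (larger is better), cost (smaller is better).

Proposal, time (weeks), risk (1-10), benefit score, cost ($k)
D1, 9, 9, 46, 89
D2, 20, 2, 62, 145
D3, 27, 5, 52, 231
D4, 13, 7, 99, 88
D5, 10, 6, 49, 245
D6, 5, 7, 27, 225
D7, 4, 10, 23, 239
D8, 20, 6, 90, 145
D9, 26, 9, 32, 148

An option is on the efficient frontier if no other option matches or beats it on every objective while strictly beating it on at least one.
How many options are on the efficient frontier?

7

D1: not dominated.
D2: not dominated (best risk).
D3: dominated by D2 (time 20≤27, risk 2≤5, benefit score 62≥52, cost 145≤231).
D4: not dominated (best benefit score).
D5: not dominated.
D6: not dominated.
D7: not dominated (best time).
D8: not dominated.
D9: dominated by D1 (time 9≤26, risk 9≤9, benefit score 46≥32, cost 89≤148).
Pareto-optimal: D1, D2, D4, D5, D6, D7, D8 → 7.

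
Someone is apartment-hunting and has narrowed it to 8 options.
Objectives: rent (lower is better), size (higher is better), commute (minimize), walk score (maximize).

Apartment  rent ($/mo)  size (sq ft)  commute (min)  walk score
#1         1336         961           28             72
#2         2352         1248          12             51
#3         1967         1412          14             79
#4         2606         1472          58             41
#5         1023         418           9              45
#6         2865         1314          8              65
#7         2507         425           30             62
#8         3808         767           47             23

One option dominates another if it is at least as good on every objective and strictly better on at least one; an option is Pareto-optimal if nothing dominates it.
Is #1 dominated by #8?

No

#8 vs #1: #8 is worse on rent (3808 vs 1336), so it does not dominate #1.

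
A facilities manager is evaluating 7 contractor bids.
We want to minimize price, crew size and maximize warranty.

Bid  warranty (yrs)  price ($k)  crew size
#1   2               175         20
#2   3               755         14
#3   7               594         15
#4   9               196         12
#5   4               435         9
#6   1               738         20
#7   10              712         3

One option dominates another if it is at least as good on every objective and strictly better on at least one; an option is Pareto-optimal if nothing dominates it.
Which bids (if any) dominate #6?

#1, #3, #4, #5, #7

#1: warranty 2≥1, price 175≤738, crew size 20≤20 — dominates #6.
#3: warranty 7≥1, price 594≤738, crew size 15≤20 — dominates #6.
#4: warranty 9≥1, price 196≤738, crew size 12≤20 — dominates #6.
#5: warranty 4≥1, price 435≤738, crew size 9≤20 — dominates #6.
#7: warranty 10≥1, price 712≤738, crew size 3≤20 — dominates #6.
Others (#2) are each worse than #6 on at least one objective.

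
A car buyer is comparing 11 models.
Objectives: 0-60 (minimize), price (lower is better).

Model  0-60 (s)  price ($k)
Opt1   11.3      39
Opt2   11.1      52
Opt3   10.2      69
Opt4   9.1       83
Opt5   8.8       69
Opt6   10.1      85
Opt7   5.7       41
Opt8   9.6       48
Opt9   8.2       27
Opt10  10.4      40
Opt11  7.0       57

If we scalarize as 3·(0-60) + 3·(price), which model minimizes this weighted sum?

Opt9

Opt1: 3·11.3 + 3·39 = 150.9
Opt2: 3·11.1 + 3·52 = 189.3
Opt3: 3·10.2 + 3·69 = 237.6
Opt4: 3·9.1 + 3·83 = 276.3
Opt5: 3·8.8 + 3·69 = 233.4
Opt6: 3·10.1 + 3·85 = 285.3
Opt7: 3·5.7 + 3·41 = 140.1
Opt8: 3·9.6 + 3·48 = 172.8
Opt9: 3·8.2 + 3·27 = 105.6
Opt10: 3·10.4 + 3·40 = 151.2
Opt11: 3·7.0 + 3·57 = 192.0
Lowest: Opt9 at 105.6.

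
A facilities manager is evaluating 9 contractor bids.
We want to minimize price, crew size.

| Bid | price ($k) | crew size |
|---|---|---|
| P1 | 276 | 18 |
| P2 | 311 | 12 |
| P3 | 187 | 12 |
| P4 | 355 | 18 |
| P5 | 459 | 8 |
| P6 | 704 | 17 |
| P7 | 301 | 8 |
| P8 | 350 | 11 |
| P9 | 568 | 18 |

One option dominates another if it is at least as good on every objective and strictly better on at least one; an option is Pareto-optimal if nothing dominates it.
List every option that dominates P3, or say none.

none

P1: worse on price (276 vs 187).
P2: worse on price (311 vs 187).
P4: worse on price (355 vs 187).
P5: worse on price (459 vs 187).
P6: worse on price (704 vs 187).
P7: worse on price (301 vs 187).
P8: worse on price (350 vs 187).
P9: worse on price (568 vs 187).
No option dominates P3.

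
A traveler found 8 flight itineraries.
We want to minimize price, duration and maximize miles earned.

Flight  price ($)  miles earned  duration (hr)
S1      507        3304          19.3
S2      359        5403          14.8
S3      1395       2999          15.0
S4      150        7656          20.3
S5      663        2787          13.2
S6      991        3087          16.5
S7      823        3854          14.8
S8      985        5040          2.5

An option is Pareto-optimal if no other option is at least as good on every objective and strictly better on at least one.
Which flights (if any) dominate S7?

S2: price 359≤823, miles earned 5403≥3854, duration 14.8≤14.8 — dominates S7.
Others (S1, S3, S4, S5, S6, S8) are each worse than S7 on at least one objective.

S2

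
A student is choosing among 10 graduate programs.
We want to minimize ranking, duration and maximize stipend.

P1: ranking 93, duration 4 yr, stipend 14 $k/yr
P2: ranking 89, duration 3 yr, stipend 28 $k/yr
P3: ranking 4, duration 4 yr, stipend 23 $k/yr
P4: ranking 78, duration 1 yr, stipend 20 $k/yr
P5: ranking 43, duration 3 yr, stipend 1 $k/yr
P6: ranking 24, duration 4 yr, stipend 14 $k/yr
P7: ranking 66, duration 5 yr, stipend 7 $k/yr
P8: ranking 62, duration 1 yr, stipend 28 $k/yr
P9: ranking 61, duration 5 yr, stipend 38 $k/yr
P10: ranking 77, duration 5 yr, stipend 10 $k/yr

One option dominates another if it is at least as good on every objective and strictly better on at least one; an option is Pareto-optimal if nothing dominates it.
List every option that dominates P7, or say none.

P3, P6, P8, P9

P3: ranking 4≤66, duration 4≤5, stipend 23≥7 — dominates P7.
P6: ranking 24≤66, duration 4≤5, stipend 14≥7 — dominates P7.
P8: ranking 62≤66, duration 1≤5, stipend 28≥7 — dominates P7.
P9: ranking 61≤66, duration 5≤5, stipend 38≥7 — dominates P7.
Others (P1, P2, P4, P5, P10) are each worse than P7 on at least one objective.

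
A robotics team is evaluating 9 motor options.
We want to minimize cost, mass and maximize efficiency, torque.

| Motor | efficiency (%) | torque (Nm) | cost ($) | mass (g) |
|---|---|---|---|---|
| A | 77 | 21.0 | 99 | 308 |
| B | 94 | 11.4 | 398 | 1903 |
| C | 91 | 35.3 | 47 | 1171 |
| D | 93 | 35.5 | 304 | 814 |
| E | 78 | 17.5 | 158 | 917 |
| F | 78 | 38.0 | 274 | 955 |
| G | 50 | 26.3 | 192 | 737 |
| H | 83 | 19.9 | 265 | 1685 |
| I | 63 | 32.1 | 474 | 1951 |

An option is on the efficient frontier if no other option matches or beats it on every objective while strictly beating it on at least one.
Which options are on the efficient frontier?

A: not dominated (best mass).
B: not dominated (best efficiency).
C: not dominated (best cost).
D: not dominated.
E: not dominated.
F: not dominated (best torque).
G: not dominated.
H: dominated by C (efficiency 91≥83, torque 35.3≥19.9, cost 47≤265, mass 1171≤1685).
I: dominated by C (efficiency 91≥63, torque 35.3≥32.1, cost 47≤474, mass 1171≤1951).

A, B, C, D, E, F, G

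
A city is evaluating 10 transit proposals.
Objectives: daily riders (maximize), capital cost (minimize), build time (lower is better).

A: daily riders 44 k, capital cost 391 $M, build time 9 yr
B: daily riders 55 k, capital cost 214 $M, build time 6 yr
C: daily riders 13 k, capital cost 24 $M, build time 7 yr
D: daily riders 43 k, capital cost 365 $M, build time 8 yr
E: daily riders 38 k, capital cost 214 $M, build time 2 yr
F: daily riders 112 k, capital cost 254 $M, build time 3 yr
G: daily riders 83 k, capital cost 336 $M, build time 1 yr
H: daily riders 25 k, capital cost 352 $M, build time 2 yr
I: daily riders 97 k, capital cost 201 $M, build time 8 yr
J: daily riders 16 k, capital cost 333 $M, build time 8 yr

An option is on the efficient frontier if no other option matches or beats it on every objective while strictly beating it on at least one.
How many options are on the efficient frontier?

6

A: dominated by B (daily riders 55≥44, capital cost 214≤391, build time 6≤9).
B: not dominated.
C: not dominated (best capital cost).
D: dominated by B (daily riders 55≥43, capital cost 214≤365, build time 6≤8).
E: not dominated.
F: not dominated (best daily riders).
G: not dominated (best build time).
H: dominated by E (daily riders 38≥25, capital cost 214≤352, build time 2≤2).
I: not dominated.
J: dominated by B (daily riders 55≥16, capital cost 214≤333, build time 6≤8).
Pareto-optimal: B, C, E, F, G, I → 6.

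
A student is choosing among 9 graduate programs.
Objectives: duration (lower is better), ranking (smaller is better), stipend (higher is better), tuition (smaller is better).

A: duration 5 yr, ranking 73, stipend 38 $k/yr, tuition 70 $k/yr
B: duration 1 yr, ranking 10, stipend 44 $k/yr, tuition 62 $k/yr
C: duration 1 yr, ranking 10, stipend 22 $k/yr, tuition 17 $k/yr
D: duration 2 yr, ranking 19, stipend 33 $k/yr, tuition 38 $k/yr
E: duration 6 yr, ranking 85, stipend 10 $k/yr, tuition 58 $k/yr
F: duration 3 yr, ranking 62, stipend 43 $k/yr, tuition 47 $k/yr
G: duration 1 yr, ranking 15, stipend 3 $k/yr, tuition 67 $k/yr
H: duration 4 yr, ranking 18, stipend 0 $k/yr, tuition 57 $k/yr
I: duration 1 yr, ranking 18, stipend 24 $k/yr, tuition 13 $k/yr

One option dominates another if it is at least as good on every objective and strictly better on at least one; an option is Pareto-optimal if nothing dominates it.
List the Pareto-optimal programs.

A: dominated by B (duration 1≤5, ranking 10≤73, stipend 44≥38, tuition 62≤70).
B: not dominated (best stipend).
C: not dominated.
D: not dominated.
E: dominated by C (duration 1≤6, ranking 10≤85, stipend 22≥10, tuition 17≤58).
F: not dominated.
G: dominated by B (duration 1≤1, ranking 10≤15, stipend 44≥3, tuition 62≤67).
H: dominated by C (duration 1≤4, ranking 10≤18, stipend 22≥0, tuition 17≤57).
I: not dominated (best tuition).

B, C, D, F, I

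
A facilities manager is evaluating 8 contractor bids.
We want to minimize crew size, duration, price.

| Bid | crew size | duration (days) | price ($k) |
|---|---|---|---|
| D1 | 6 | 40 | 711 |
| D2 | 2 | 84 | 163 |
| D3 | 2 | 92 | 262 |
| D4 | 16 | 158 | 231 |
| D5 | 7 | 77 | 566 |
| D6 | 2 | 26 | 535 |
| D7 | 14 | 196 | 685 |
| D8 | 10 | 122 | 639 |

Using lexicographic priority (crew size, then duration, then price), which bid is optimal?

First minimize crew size: best is 2, kept {D2, D3, D6}.
Then minimize duration: best is 26, kept {D6}.

D6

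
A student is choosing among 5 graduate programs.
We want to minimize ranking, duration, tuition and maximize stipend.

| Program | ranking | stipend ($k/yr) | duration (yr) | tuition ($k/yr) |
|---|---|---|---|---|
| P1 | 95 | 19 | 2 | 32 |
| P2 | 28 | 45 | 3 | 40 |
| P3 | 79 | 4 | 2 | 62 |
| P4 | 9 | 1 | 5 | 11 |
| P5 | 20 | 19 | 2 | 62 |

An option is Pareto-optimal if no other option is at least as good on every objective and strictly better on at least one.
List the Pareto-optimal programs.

P1, P2, P4, P5

P1: not dominated.
P2: not dominated (best stipend).
P3: dominated by P5 (ranking 20≤79, stipend 19≥4, duration 2≤2, tuition 62≤62).
P4: not dominated (best ranking).
P5: not dominated.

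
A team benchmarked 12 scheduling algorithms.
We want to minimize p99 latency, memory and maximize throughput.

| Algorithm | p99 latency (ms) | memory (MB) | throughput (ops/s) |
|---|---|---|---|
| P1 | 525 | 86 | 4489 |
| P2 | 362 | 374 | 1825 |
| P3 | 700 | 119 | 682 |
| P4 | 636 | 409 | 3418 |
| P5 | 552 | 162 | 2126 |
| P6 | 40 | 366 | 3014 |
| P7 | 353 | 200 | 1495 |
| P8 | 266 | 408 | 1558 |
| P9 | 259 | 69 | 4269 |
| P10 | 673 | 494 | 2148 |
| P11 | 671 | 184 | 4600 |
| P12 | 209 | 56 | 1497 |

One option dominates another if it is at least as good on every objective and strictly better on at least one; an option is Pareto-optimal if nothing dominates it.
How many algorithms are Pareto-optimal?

5

P1: not dominated.
P2: dominated by P6 (p99 latency 40≤362, memory 366≤374, throughput 3014≥1825).
P3: dominated by P1 (p99 latency 525≤700, memory 86≤119, throughput 4489≥682).
P4: dominated by P1 (p99 latency 525≤636, memory 86≤409, throughput 4489≥3418).
P5: dominated by P1 (p99 latency 525≤552, memory 86≤162, throughput 4489≥2126).
P6: not dominated (best p99 latency).
P7: dominated by P9 (p99 latency 259≤353, memory 69≤200, throughput 4269≥1495).
P8: dominated by P6 (p99 latency 40≤266, memory 366≤408, throughput 3014≥1558).
P9: not dominated.
P10: dominated by P1 (p99 latency 525≤673, memory 86≤494, throughput 4489≥2148).
P11: not dominated (best throughput).
P12: not dominated (best memory).
Pareto-optimal: P1, P6, P9, P11, P12 → 5.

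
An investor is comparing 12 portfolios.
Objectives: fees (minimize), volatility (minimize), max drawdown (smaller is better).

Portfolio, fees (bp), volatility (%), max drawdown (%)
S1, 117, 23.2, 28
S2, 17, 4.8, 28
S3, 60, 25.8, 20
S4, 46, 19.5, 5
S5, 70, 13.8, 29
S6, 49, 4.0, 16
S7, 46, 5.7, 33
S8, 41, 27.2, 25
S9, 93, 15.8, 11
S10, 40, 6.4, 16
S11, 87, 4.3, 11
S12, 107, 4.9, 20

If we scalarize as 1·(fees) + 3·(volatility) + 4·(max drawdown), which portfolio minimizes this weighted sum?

S10

S1: 1·117 + 3·23.2 + 4·28 = 298.6
S2: 1·17 + 3·4.8 + 4·28 = 143.4
S3: 1·60 + 3·25.8 + 4·20 = 217.4
S4: 1·46 + 3·19.5 + 4·5 = 124.5
S5: 1·70 + 3·13.8 + 4·29 = 227.4
S6: 1·49 + 3·4.0 + 4·16 = 125.0
S7: 1·46 + 3·5.7 + 4·33 = 195.1
S8: 1·41 + 3·27.2 + 4·25 = 222.6
S9: 1·93 + 3·15.8 + 4·11 = 184.4
S10: 1·40 + 3·6.4 + 4·16 = 123.2
S11: 1·87 + 3·4.3 + 4·11 = 143.9
S12: 1·107 + 3·4.9 + 4·20 = 201.7
Lowest: S10 at 123.2.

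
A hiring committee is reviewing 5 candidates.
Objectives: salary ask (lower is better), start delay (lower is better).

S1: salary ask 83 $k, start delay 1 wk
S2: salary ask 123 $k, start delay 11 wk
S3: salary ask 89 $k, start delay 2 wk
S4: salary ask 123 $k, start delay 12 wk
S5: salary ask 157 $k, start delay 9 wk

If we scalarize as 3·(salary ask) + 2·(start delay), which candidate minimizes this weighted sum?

S1: 3·83 + 2·1 = 251
S2: 3·123 + 2·11 = 391
S3: 3·89 + 2·2 = 271
S4: 3·123 + 2·12 = 393
S5: 3·157 + 2·9 = 489
Lowest: S1 at 251.

S1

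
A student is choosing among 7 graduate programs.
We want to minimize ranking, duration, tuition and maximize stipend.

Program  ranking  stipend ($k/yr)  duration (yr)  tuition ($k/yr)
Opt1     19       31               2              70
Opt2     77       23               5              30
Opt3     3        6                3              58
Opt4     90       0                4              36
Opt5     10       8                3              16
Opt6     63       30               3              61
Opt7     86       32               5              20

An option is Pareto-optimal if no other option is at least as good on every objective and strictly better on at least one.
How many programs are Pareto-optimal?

6

Opt1: not dominated (best duration).
Opt2: not dominated.
Opt3: not dominated (best ranking).
Opt4: dominated by Opt5 (ranking 10≤90, stipend 8≥0, duration 3≤4, tuition 16≤36).
Opt5: not dominated (best tuition).
Opt6: not dominated.
Opt7: not dominated (best stipend).
Pareto-optimal: Opt1, Opt2, Opt3, Opt5, Opt6, Opt7 → 6.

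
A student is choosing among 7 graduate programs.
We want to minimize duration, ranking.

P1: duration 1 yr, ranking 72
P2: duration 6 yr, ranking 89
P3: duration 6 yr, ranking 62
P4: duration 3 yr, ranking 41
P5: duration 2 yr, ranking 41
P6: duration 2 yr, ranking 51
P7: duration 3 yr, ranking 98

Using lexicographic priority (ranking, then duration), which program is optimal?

First minimize ranking: best is 41, kept {P4, P5}.
Then minimize duration: best is 2, kept {P5}.

P5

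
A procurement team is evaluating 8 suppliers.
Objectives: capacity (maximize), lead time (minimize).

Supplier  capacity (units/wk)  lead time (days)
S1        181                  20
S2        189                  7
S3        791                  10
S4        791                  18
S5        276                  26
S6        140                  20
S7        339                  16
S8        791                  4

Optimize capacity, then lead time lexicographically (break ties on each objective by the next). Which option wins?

First maximize capacity: best is 791, kept {S3, S4, S8}.
Then minimize lead time: best is 4, kept {S8}.

S8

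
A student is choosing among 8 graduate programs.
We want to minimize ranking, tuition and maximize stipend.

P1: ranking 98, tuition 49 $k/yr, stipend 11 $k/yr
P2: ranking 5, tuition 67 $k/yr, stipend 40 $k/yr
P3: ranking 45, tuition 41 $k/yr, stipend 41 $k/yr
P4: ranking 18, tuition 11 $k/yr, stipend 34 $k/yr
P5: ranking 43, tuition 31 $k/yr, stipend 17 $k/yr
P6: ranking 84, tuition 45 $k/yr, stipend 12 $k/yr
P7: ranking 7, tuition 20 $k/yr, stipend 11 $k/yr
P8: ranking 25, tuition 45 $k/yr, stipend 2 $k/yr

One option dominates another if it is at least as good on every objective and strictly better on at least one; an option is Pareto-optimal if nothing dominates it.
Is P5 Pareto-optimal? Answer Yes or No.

No

P4 vs P5: ranking 18≤43, tuition 11≤31, stipend 34≥17 — P4 is at least as good on every objective and strictly better on at least one, so P4 dominates P5.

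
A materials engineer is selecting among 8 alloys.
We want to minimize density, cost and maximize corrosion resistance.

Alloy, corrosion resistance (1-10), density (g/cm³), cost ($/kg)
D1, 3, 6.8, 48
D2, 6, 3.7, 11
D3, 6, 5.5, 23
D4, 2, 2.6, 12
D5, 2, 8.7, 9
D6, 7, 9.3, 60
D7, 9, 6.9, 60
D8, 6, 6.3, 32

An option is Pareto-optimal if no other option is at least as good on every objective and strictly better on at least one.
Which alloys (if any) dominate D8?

D2: corrosion resistance 6≥6, density 3.7≤6.3, cost 11≤32 — dominates D8.
D3: corrosion resistance 6≥6, density 5.5≤6.3, cost 23≤32 — dominates D8.
Others (D1, D4, D5, D6, D7) are each worse than D8 on at least one objective.

D2, D3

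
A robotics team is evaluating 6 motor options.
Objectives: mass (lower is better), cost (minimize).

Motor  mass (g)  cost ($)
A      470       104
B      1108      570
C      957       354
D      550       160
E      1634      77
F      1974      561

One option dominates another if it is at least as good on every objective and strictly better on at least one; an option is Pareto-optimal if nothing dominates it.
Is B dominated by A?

A vs B: mass 470≤1108, cost 104≤570 — A is at least as good on every objective with at least one strict improvement.

Yes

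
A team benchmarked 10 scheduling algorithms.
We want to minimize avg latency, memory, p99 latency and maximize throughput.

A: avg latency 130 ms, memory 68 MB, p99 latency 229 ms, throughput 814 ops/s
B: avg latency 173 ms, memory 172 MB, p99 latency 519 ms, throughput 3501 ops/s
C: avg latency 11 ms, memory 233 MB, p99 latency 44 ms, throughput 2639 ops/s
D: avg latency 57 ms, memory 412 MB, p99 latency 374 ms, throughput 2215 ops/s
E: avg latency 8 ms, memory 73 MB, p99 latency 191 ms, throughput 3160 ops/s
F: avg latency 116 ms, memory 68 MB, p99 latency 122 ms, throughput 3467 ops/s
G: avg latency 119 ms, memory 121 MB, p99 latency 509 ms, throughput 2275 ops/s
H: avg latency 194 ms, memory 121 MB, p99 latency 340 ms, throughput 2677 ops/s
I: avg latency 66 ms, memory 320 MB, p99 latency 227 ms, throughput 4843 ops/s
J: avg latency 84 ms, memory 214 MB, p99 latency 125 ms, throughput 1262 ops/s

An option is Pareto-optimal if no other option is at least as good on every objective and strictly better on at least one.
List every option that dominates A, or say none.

F

F: avg latency 116≤130, memory 68≤68, p99 latency 122≤229, throughput 3467≥814 — dominates A.
Others (B, C, D, E, G, H, I, J) are each worse than A on at least one objective.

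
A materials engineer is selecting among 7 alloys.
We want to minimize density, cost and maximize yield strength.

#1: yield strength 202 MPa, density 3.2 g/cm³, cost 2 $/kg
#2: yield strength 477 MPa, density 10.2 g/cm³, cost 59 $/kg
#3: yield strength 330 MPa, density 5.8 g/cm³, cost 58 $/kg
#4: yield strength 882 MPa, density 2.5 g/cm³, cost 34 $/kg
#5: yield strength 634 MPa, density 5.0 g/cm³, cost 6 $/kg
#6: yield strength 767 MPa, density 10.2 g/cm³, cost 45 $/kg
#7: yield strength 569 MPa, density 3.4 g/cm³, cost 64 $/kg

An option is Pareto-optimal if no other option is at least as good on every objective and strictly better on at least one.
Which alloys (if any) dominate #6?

#4: yield strength 882≥767, density 2.5≤10.2, cost 34≤45 — dominates #6.
Others (#1, #2, #3, #5, #7) are each worse than #6 on at least one objective.

#4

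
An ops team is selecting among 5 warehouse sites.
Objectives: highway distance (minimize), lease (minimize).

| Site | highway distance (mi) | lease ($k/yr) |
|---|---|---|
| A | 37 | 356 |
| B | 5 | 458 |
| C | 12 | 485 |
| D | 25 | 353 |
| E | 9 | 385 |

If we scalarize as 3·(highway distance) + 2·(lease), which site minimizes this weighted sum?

D

A: 3·37 + 2·356 = 823
B: 3·5 + 2·458 = 931
C: 3·12 + 2·485 = 1006
D: 3·25 + 2·353 = 781
E: 3·9 + 2·385 = 797
Lowest: D at 781.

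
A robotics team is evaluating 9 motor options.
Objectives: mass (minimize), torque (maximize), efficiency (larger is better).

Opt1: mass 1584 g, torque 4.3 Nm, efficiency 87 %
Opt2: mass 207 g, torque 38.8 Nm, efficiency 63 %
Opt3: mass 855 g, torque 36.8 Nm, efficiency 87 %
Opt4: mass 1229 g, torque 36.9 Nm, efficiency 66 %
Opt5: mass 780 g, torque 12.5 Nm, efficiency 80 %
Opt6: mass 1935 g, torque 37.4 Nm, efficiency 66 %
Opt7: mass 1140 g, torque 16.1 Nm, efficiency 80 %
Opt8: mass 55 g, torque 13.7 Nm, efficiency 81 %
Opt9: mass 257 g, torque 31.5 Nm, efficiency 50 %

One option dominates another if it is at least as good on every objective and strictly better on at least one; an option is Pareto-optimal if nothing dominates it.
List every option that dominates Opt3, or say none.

none

Opt1: worse on mass (1584 vs 855).
Opt2: worse on efficiency (63 vs 87).
Opt4: worse on mass (1229 vs 855).
Opt5: worse on torque (12.5 vs 36.8).
Opt6: worse on mass (1935 vs 855).
Opt7: worse on mass (1140 vs 855).
Opt8: worse on torque (13.7 vs 36.8).
Opt9: worse on torque (31.5 vs 36.8).
No option dominates Opt3.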